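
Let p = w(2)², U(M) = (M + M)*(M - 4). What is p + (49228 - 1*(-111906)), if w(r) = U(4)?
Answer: 161134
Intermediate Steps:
U(M) = 2*M*(-4 + M) (U(M) = (2*M)*(-4 + M) = 2*M*(-4 + M))
w(r) = 0 (w(r) = 2*4*(-4 + 4) = 2*4*0 = 0)
p = 0 (p = 0² = 0)
p + (49228 - 1*(-111906)) = 0 + (49228 - 1*(-111906)) = 0 + (49228 + 111906) = 0 + 161134 = 161134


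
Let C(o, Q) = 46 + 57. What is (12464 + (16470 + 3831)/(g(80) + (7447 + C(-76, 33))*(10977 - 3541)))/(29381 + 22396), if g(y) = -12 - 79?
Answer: 77750031253/322983251877 ≈ 0.24072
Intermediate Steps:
C(o, Q) = 103
g(y) = -91
(12464 + (16470 + 3831)/(g(80) + (7447 + C(-76, 33))*(10977 - 3541)))/(29381 + 22396) = (12464 + (16470 + 3831)/(-91 + (7447 + 103)*(10977 - 3541)))/(29381 + 22396) = (12464 + 20301/(-91 + 7550*7436))/51777 = (12464 + 20301/(-91 + 56141800))*(1/51777) = (12464 + 20301/56141709)*(1/51777) = (12464 + 20301*(1/56141709))*(1/51777) = (12464 + 6767/18713903)*(1/51777) = (233250093759/18713903)*(1/51777) = 77750031253/322983251877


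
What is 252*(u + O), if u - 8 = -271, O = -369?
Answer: -159264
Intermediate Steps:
u = -263 (u = 8 - 271 = -263)
252*(u + O) = 252*(-263 - 369) = 252*(-632) = -159264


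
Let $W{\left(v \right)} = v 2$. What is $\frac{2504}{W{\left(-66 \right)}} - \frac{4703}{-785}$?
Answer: $- \frac{336211}{25905} \approx -12.979$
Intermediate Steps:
$W{\left(v \right)} = 2 v$
$\frac{2504}{W{\left(-66 \right)}} - \frac{4703}{-785} = \frac{2504}{2 \left(-66\right)} - \frac{4703}{-785} = \frac{2504}{-132} - - \frac{4703}{785} = 2504 \left(- \frac{1}{132}\right) + \frac{4703}{785} = - \frac{626}{33} + \frac{4703}{785} = - \frac{336211}{25905}$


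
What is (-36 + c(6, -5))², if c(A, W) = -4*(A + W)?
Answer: 1600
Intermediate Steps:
c(A, W) = -4*A - 4*W
(-36 + c(6, -5))² = (-36 + (-4*6 - 4*(-5)))² = (-36 + (-24 + 20))² = (-36 - 4)² = (-40)² = 1600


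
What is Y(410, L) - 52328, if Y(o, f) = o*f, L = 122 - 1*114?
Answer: -49048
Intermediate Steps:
L = 8 (L = 122 - 114 = 8)
Y(o, f) = f*o
Y(410, L) - 52328 = 8*410 - 52328 = 3280 - 52328 = -49048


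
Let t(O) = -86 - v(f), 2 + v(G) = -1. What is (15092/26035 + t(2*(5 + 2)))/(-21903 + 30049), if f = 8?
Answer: -2145813/212081110 ≈ -0.010118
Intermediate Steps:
v(G) = -3 (v(G) = -2 - 1 = -3)
t(O) = -83 (t(O) = -86 - 1*(-3) = -86 + 3 = -83)
(15092/26035 + t(2*(5 + 2)))/(-21903 + 30049) = (15092/26035 - 83)/(-21903 + 30049) = (15092*(1/26035) - 83)/8146 = (15092/26035 - 83)*(1/8146) = -2145813/26035*1/8146 = -2145813/212081110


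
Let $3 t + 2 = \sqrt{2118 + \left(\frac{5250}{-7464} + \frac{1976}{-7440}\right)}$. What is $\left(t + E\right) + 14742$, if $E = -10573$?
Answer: $\frac{12505}{3} + \frac{13 \sqrt{1047917745285}}{867690} \approx 4183.7$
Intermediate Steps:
$t = - \frac{2}{3} + \frac{13 \sqrt{1047917745285}}{867690}$ ($t = - \frac{2}{3} + \frac{\sqrt{2118 + \left(\frac{5250}{-7464} + \frac{1976}{-7440}\right)}}{3} = - \frac{2}{3} + \frac{\sqrt{2118 + \left(5250 \left(- \frac{1}{7464}\right) + 1976 \left(- \frac{1}{7440}\right)\right)}}{3} = - \frac{2}{3} + \frac{\sqrt{2118 - \frac{560509}{578460}}}{3} = - \frac{2}{3} + \frac{\sqrt{\frac{1224617771}{578460}}}{3} = - \frac{2}{3} + \frac{\frac{13}{289230} \sqrt{1047917745285}}{3} = - \frac{2}{3} + \frac{13 \sqrt{1047917745285}}{867690} \approx 14.67$)
$\left(t + E\right) + 14742 = \left(\left(- \frac{2}{3} + \frac{13 \sqrt{1047917745285}}{867690}\right) - 10573\right) + 14742 = \left(- \frac{31721}{3} + \frac{13 \sqrt{1047917745285}}{867690}\right) + 14742 = \frac{12505}{3} + \frac{13 \sqrt{1047917745285}}{867690}$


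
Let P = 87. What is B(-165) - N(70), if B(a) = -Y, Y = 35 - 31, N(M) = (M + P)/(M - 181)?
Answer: -287/111 ≈ -2.5856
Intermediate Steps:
N(M) = (87 + M)/(-181 + M) (N(M) = (M + 87)/(M - 181) = (87 + M)/(-181 + M))
Y = 4
B(a) = -4 (B(a) = -1*4 = -4)
B(-165) - N(70) = -4 - (87 + 70)/(-181 + 70) = -4 - 157/(-111) = -4 - (-1)*157/111 = -4 - 1*(-157/111) = -4 + 157/111 = -287/111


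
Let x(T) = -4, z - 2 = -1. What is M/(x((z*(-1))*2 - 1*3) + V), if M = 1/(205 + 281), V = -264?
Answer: -1/130248 ≈ -7.6777e-6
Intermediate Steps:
z = 1 (z = 2 - 1 = 1)
M = 1/486 ≈ 0.0020576
M/(x((z*(-1))*2 - 1*3) + V) = (1/486)/(-4 - 264) = (1/486)/(-268) = -1/268*1/486 = -1/130248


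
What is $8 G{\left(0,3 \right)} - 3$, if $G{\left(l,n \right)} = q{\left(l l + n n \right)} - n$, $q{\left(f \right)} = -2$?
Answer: $-43$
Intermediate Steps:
$G{\left(l,n \right)} = -2 - n$
$8 G{\left(0,3 \right)} - 3 = 8 \left(-2 - 3\right) - 3 = 8 \left(-5\right) - 3 = -40 - 3 = -43$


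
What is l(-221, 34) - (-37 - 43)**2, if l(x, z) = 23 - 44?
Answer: -6421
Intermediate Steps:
l(x, z) = -21
l(-221, 34) - (-37 - 43)**2 = -21 - (-37 - 43)**2 = -21 - 1*(-80)**2 = -21 - 1*6400 = -21 - 6400 = -6421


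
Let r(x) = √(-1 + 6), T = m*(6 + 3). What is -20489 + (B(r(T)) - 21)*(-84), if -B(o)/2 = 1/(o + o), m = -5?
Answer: -18725 + 84*√5/5 ≈ -18687.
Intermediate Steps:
T = -45 (T = -5*(6 + 3) = -5*9 = -45)
r(x) = √5
B(o) = -1/o (B(o) = -2/(o + o) = -2*1/(2*o) = -1/o)
-20489 + (B(r(T)) - 21)*(-84) = -20489 + (-1/(√5) - 21)*(-84) = -20489 + (-√5/5 - 21)*(-84) = -20489 + (-21 - √5/5)*(-84) = -20489 + (1764 + 84*√5/5) = -18725 + 84*√5/5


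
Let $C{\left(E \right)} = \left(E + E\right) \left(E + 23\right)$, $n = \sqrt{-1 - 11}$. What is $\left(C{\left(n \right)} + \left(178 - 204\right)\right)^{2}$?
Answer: $-22892 - 9200 i \sqrt{3} \approx -22892.0 - 15935.0 i$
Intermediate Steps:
$n = 2 i \sqrt{3}$ ($n = \sqrt{-12} = 2 i \sqrt{3} \approx 3.4641 i$)
$C{\left(E \right)} = 2 E \left(23 + E\right)$
$\left(C{\left(n \right)} + \left(178 - 204\right)\right)^{2} = \left(2 \cdot 2 i \sqrt{3} \left(23 + 2 i \sqrt{3}\right) + \left(178 - 204\right)\right)^{2} = \left(4 i \sqrt{3} \left(23 + 2 i \sqrt{3}\right) + \left(178 - 204\right)\right)^{2} = \left(4 i \sqrt{3} \left(23 + 2 i \sqrt{3}\right) - 26\right)^{2} = \left(-26 + 4 i \sqrt{3} \left(23 + 2 i \sqrt{3}\right)\right)^{2}$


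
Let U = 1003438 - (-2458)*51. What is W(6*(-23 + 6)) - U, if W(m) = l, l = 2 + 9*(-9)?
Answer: -1128875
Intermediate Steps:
U = 1128796 (U = 1003438 - 1*(-125358) = 1003438 + 125358 = 1128796)
l = -79 (l = 2 - 81 = -79)
W(m) = -79
W(6*(-23 + 6)) - U = -79 - 1*1128796 = -79 - 1128796 = -1128875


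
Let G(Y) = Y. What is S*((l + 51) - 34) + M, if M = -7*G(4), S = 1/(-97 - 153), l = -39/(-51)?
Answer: -59651/2125 ≈ -28.071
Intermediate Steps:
l = 13/17 (l = -39*(-1/51) = 13/17 ≈ 0.76471)
S = -1/250 (S = 1/(-250) = -1/250 ≈ -0.0040000)
M = -28 (M = -7*4 = -28)
S*((l + 51) - 34) + M = -((13/17 + 51) - 34)/250 - 28 = -(880/17 - 34)/250 - 28 = -1/250*302/17 - 28 = -151/2125 - 28 = -59651/2125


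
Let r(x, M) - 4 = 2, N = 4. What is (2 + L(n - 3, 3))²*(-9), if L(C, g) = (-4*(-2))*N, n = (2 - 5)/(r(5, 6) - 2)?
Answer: -10404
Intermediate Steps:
r(x, M) = 6 (r(x, M) = 4 + 2 = 6)
n = -¾ (n = (2 - 5)/(6 - 2) = -3/4 = -3*¼ = -¾ ≈ -0.75000)
L(C, g) = 32 (L(C, g) = -4*(-2)*4 = 8*4 = 32)
(2 + L(n - 3, 3))²*(-9) = (2 + 32)²*(-9) = 34²*(-9) = 1156*(-9) = -10404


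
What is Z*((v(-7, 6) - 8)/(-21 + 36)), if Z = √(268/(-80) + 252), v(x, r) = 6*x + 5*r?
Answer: -2*√24865/15 ≈ -21.025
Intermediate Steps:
v(x, r) = 5*r + 6*x
Z = √24865/10 (Z = √(268*(-1/80) + 252) = √(-67/20 + 252) = √(4973/20) = √24865/10 ≈ 15.769)
Z*((v(-7, 6) - 8)/(-21 + 36)) = (√24865/10)*(((5*6 + 6*(-7)) - 8)/(-21 + 36)) = (√24865/10)*(((30 - 42) - 8)/15) = (√24865/10)*((-12 - 8)*(1/15)) = (√24865/10)*(-20*1/15) = (√24865/10)*(-4/3) = -2*√24865/15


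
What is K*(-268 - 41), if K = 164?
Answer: -50676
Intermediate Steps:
K*(-268 - 41) = 164*(-268 - 41) = 164*(-309) = -50676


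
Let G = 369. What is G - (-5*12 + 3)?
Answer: 426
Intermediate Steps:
G - (-5*12 + 3) = 369 - (-5*12 + 3) = 369 - (-60 + 3) = 369 - 1*(-57) = 369 + 57 = 426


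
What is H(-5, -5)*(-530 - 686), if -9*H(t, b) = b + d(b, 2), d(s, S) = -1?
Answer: -2432/3 ≈ -810.67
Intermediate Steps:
H(t, b) = ⅑ - b/9 (H(t, b) = -(b - 1)/9 = -(-1 + b)/9 = ⅑ - b/9)
H(-5, -5)*(-530 - 686) = (⅑ - ⅑*(-5))*(-530 - 686) = (⅑ + 5/9)*(-1216) = (⅔)*(-1216) = -2432/3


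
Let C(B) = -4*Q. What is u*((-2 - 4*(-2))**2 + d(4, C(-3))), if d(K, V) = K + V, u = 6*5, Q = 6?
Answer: 480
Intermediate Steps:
C(B) = -24 (C(B) = -4*6 = -24)
u = 30
u*((-2 - 4*(-2))**2 + d(4, C(-3))) = 30*((-2 - 4*(-2))**2 + (4 - 24)) = 30*((-2 + 8)**2 - 20) = 30*(6**2 - 20) = 30*(36 - 20) = 30*16 = 480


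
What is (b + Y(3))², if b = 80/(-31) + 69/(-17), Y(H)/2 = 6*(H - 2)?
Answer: 7980625/277729 ≈ 28.735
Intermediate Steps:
Y(H) = -24 + 12*H (Y(H) = 2*(6*(H - 2)) = 2*(6*(-2 + H)) = 2*(-12 + 6*H) = -24 + 12*H)
b = -3499/527 (b = 80*(-1/31) + 69*(-1/17) = -80/31 - 69/17 = -3499/527 ≈ -6.6395)
(b + Y(3))² = (-3499/527 + (-24 + 12*3))² = (-3499/527 + (-24 + 36))² = (-3499/527 + 12)² = (2825/527)² = 7980625/277729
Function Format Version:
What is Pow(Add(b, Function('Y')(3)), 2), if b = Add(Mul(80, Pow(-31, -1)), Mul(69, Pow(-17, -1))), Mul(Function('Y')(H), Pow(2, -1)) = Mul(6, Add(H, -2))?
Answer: Rational(7980625, 277729) ≈ 28.735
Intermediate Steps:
Function('Y')(H) = Add(-24, Mul(12, H)) (Function('Y')(H) = Mul(2, Mul(6, Add(H, -2))) = Mul(2, Mul(6, Add(-2, H))) = Mul(2, Add(-12, Mul(6, H))) = Add(-24, Mul(12, H)))
b = Rational(-3499, 527) (b = Add(Mul(80, Rational(-1, 31)), Mul(69, Rational(-1, 17))) = Add(Rational(-80, 31), Rational(-69, 17)) = Rational(-3499, 527) ≈ -6.6395)
Pow(Add(b, Function('Y')(3)), 2) = Pow(Add(Rational(-3499, 527), Add(-24, Mul(12, 3))), 2) = Pow(Add(Rational(-3499, 527), Add(-24, 36)), 2) = Pow(Add(Rational(-3499, 527), 12), 2) = Pow(Rational(2825, 527), 2) = Rational(7980625, 277729)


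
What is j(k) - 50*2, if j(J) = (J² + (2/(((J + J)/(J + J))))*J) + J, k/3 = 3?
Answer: 8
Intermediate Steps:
k = 9 (k = 3*3 = 9)
j(J) = J² + 3*J (j(J) = (J² + (2/(((2*J)/((2*J)))))*J) + J = (J² + (2/(((2*J)*(1/(2*J)))))*J) + J = (J² + (2/1)*J) + J = (J² + (2*1)*J) + J = (J² + 2*J) + J = J² + 3*J)
j(k) - 50*2 = 9*(3 + 9) - 50*2 = 9*12 - 100 = 108 - 100 = 8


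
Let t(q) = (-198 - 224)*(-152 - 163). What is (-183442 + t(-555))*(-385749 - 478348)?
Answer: 43647267664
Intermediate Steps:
t(q) = 132930 (t(q) = -422*(-315) = 132930)
(-183442 + t(-555))*(-385749 - 478348) = (-183442 + 132930)*(-385749 - 478348) = -50512*(-864097) = 43647267664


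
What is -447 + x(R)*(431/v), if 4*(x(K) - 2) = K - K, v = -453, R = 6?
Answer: -203353/453 ≈ -448.90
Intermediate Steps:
x(K) = 2 (x(K) = 2 + (K - K)/4 = 2 + (¼)*0 = 2 + 0 = 2)
-447 + x(R)*(431/v) = -447 + 2*(431/(-453)) = -447 + 2*(431*(-1/453)) = -447 + 2*(-431/453) = -447 - 862/453 = -203353/453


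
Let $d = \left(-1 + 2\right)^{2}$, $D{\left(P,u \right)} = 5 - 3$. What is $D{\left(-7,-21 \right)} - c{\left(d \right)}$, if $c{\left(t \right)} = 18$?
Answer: $-16$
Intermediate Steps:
$D{\left(P,u \right)} = 2$
$d = 1$ ($d = 1^{2} = 1$)
$D{\left(-7,-21 \right)} - c{\left(d \right)} = 2 - 18 = -16$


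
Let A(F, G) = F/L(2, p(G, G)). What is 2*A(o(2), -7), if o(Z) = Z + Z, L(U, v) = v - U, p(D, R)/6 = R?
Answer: -2/11 ≈ -0.18182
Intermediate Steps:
p(D, R) = 6*R
o(Z) = 2*Z
A(F, G) = F/(-2 + 6*G) (A(F, G) = F/(6*G - 1*2) = F/(6*G - 2) = F/(-2 + 6*G))
2*A(o(2), -7) = 2*((2*2)/(2*(-1 + 3*(-7)))) = 2*((½)*4/(-1 - 21)) = 2*((½)*4/(-22)) = 2*((½)*4*(-1/22)) = 2*(-1/11) = -2/11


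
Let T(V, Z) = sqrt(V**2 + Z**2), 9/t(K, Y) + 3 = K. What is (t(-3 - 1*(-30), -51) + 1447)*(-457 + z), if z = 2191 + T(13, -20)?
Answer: 10038993/4 + 11579*sqrt(569)/8 ≈ 2.5443e+6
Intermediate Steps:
t(K, Y) = 9/(-3 + K)
z = 2191 + sqrt(569) (z = 2191 + sqrt(13**2 + (-20)**2) = 2191 + sqrt(169 + 400) = 2191 + sqrt(569) ≈ 2214.9)
(t(-3 - 1*(-30), -51) + 1447)*(-457 + z) = (9/(-3 + (-3 - 1*(-30))) + 1447)*(-457 + (2191 + sqrt(569))) = (9/(-3 + (-3 + 30)) + 1447)*(1734 + sqrt(569)) = (9/(-3 + 27) + 1447)*(1734 + sqrt(569)) = (9/24 + 1447)*(1734 + sqrt(569)) = (9*(1/24) + 1447)*(1734 + sqrt(569)) = (3/8 + 1447)*(1734 + sqrt(569)) = 11579*(1734 + sqrt(569))/8 = 10038993/4 + 11579*sqrt(569)/8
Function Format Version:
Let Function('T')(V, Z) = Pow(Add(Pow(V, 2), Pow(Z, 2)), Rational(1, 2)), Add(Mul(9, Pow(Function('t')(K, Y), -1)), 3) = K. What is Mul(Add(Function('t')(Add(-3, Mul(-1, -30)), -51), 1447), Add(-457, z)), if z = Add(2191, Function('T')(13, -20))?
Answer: Add(Rational(10038993, 4), Mul(Rational(11579, 8), Pow(569, Rational(1, 2)))) ≈ 2.5443e+6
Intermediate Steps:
Function('t')(K, Y) = Mul(9, Pow(Add(-3, K), -1))
z = Add(2191, Pow(569, Rational(1, 2))) (z = Add(2191, Pow(Add(Pow(13, 2), Pow(-20, 2)), Rational(1, 2))) = Add(2191, Pow(Add(169, 400), Rational(1, 2))) = Add(2191, Pow(569, Rational(1, 2))) ≈ 2214.9)
Mul(Add(Function('t')(Add(-3, Mul(-1, -30)), -51), 1447), Add(-457, z)) = Mul(Add(Mul(9, Pow(Add(-3, Add(-3, Mul(-1, -30))), -1)), 1447), Add(-457, Add(2191, Pow(569, Rational(1, 2))))) = Mul(Add(Mul(9, Pow(Add(-3, Add(-3, 30)), -1)), 1447), Add(1734, Pow(569, Rational(1, 2)))) = Mul(Add(Mul(9, Pow(Add(-3, 27), -1)), 1447), Add(1734, Pow(569, Rational(1, 2)))) = Mul(Add(Mul(9, Pow(24, -1)), 1447), Add(1734, Pow(569, Rational(1, 2)))) = Mul(Add(Mul(9, Rational(1, 24)), 1447), Add(1734, Pow(569, Rational(1, 2)))) = Mul(Add(Rational(3, 8), 1447), Add(1734, Pow(569, Rational(1, 2)))) = Mul(Rational(11579, 8), Add(1734, Pow(569, Rational(1, 2)))) = Add(Rational(10038993, 4), Mul(Rational(11579, 8), Pow(569, Rational(1, 2))))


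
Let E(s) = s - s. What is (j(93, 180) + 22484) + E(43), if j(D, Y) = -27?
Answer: 22457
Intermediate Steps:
E(s) = 0
(j(93, 180) + 22484) + E(43) = (-27 + 22484) + 0 = 22457 + 0 = 22457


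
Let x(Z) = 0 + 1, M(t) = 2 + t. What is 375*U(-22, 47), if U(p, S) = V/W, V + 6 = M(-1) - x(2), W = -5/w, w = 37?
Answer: 16650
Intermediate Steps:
x(Z) = 1
W = -5/37 ≈ -0.13514
V = -6 (V = -6 + ((2 - 1) - 1*1) = -6 + (1 - 1) = -6 + 0 = -6)
U(p, S) = 222/5 (U(p, S) = -6/(-5/37) = -6*(-37/5) = 222/5)
375*U(-22, 47) = 375*(222/5) = 16650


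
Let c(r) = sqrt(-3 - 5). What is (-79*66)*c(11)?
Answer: -10428*I*sqrt(2) ≈ -14747.0*I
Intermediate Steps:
c(r) = 2*I*sqrt(2) (c(r) = sqrt(-8) = 2*I*sqrt(2))
(-79*66)*c(11) = (-79*66)*(2*I*sqrt(2)) = -10428*I*sqrt(2)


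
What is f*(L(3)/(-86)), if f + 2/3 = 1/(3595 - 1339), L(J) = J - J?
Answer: 0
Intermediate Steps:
L(J) = 0
f = -501/752 (f = -2/3 + 1/(3595 - 1339) = -2/3 + 1/2256 = -501/752 ≈ -0.66622)
f*(L(3)/(-86)) = -0/(-86) = -0*(-1)/86 = -501/752*0 = 0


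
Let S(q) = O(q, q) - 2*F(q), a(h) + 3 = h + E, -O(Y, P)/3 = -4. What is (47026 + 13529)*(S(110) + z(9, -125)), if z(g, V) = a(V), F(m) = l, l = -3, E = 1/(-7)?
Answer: -46687905/7 ≈ -6.6697e+6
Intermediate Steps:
E = -⅐ ≈ -0.14286
O(Y, P) = 12 (O(Y, P) = -3*(-4) = 12)
F(m) = -3
a(h) = -22/7 + h (a(h) = -3 + (h - ⅐) = -3 + (-⅐ + h) = -22/7 + h)
z(g, V) = -22/7 + V
S(q) = 18 (S(q) = 12 - 2*(-3) = 12 + 6 = 18)
(47026 + 13529)*(S(110) + z(9, -125)) = (47026 + 13529)*(18 + (-22/7 - 125)) = 60555*(18 - 897/7) = 60555*(-771/7) = -46687905/7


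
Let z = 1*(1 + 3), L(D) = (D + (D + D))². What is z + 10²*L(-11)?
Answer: 108904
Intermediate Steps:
L(D) = 9*D² (L(D) = (D + 2*D)² = (3*D)² = 9*D²)
z = 4 (z = 1*4 = 4)
z + 10²*L(-11) = 4 + 10²*(9*(-11)²) = 4 + 100*(9*121) = 4 + 100*1089 = 4 + 108900 = 108904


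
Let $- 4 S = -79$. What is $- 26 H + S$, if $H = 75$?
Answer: $- \frac{7721}{4} \approx -1930.3$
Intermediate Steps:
$S = \frac{79}{4}$ ($S = \left(- \frac{1}{4}\right) \left(-79\right) = \frac{79}{4} \approx 19.75$)
$- 26 H + S = \left(-26\right) 75 + \frac{79}{4} = -1950 + \frac{79}{4} = - \frac{7721}{4}$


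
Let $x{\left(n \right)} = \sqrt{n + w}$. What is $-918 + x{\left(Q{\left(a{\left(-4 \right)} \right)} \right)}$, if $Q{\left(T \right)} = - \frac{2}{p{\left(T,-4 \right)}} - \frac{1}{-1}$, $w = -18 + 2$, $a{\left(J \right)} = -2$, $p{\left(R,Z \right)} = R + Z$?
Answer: $-918 + \frac{2 i \sqrt{33}}{3} \approx -918.0 + 3.8297 i$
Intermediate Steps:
$w = -16$
$Q{\left(T \right)} = 1 - \frac{2}{-4 + T}$ ($Q{\left(T \right)} = - \frac{2}{T - 4} - \frac{1}{-1} = - \frac{2}{-4 + T} - -1 = - \frac{2}{-4 + T} + 1 = 1 - \frac{2}{-4 + T}$)
$x{\left(n \right)} = \sqrt{-16 + n}$ ($x{\left(n \right)} = \sqrt{n - 16} = \sqrt{-16 + n}$)
$-918 + x{\left(Q{\left(a{\left(-4 \right)} \right)} \right)} = -918 + \sqrt{-16 + \frac{-6 - 2}{-4 - 2}} = -918 + \sqrt{-16 + \frac{1}{-6} \left(-8\right)} = -918 + \sqrt{-16 - - \frac{4}{3}} = -918 + \sqrt{-16 + \frac{4}{3}} = -918 + \sqrt{- \frac{44}{3}} = -918 + \frac{2 i \sqrt{33}}{3}$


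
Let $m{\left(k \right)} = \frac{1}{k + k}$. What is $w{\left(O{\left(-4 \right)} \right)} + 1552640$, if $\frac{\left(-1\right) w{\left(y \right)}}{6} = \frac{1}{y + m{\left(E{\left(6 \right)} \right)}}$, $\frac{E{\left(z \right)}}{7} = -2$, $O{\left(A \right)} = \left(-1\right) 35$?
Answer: $\frac{507713336}{327} \approx 1.5526 \cdot 10^{6}$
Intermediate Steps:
$O{\left(A \right)} = -35$
$E{\left(z \right)} = -14$ ($E{\left(z \right)} = 7 \left(-2\right) = -14$)
$m{\left(k \right)} = \frac{1}{2 k}$
$w{\left(y \right)} = - \frac{6}{- \frac{1}{28} + y}$ ($w{\left(y \right)} = - \frac{6}{y + \frac{1}{2 \left(-14\right)}} = - \frac{6}{y + \frac{1}{2} \left(- \frac{1}{14}\right)} = - \frac{6}{y - \frac{1}{28}} = - \frac{6}{- \frac{1}{28} + y}$)
$w{\left(O{\left(-4 \right)} \right)} + 1552640 = - \frac{168}{-1 + 28 \left(-35\right)} + 1552640 = - \frac{168}{-1 - 980} + 1552640 = - \frac{168}{-981} + 1552640 = \left(-168\right) \left(- \frac{1}{981}\right) + 1552640 = \frac{56}{327} + 1552640 = \frac{507713336}{327}$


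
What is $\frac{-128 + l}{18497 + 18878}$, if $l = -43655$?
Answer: $- \frac{43783}{37375} \approx -1.1715$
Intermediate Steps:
$\frac{-128 + l}{18497 + 18878} = \frac{-128 - 43655}{18497 + 18878} = - \frac{43783}{37375}$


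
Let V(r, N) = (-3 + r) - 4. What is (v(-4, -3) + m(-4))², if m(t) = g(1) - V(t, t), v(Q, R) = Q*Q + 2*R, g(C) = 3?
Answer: 576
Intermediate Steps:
V(r, N) = -7 + r
v(Q, R) = Q² + 2*R
m(t) = 10 - t (m(t) = 3 - (-7 + t) = 3 + (7 - t) = 10 - t)
(v(-4, -3) + m(-4))² = (((-4)² + 2*(-3)) + (10 - 1*(-4)))² = ((16 - 6) + (10 + 4))² = (10 + 14)² = 24² = 576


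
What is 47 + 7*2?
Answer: 61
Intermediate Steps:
47 + 7*2 = 47 + 14 = 61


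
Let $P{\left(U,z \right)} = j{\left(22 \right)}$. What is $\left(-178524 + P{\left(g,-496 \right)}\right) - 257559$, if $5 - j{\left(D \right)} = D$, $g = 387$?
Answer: $-436100$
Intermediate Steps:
$j{\left(D \right)} = 5 - D$
$P{\left(U,z \right)} = -17$ ($P{\left(U,z \right)} = 5 - 22 = -17$)
$\left(-178524 + P{\left(g,-496 \right)}\right) - 257559 = \left(-178524 - 17\right) - 257559 = -178541 - 257559 = -436100$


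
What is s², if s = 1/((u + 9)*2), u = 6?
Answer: 1/900 ≈ 0.0011111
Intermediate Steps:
s = 1/30 (s = 1/((6 + 9)*2) = 1/(15*2) = 1/30 ≈ 0.033333)
s² = (1/30)² = 1/900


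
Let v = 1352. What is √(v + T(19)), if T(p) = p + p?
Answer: √1390 ≈ 37.283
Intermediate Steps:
T(p) = 2*p
√(v + T(19)) = √(1352 + 2*19) = √(1352 + 38) = √1390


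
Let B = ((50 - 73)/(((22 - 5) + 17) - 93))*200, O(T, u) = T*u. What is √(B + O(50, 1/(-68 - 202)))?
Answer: √21931185/531 ≈ 8.8194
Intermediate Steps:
B = 4600/59 (B = -23/((17 + 17) - 93)*200 = -23/(34 - 93)*200 = -23/(-59)*200 = -23*(-1/59)*200 = (23/59)*200 = 4600/59 ≈ 77.966)
√(B + O(50, 1/(-68 - 202))) = √(4600/59 + 50/(-68 - 202)) = √(4600/59 + 50/(-270)) = √(4600/59 + 50*(-1/270)) = √(4600/59 - 5/27) = √(123905/1593) = √21931185/531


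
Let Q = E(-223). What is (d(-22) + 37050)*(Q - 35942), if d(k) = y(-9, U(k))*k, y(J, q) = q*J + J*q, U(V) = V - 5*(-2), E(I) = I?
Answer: -1168057170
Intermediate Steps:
Q = -223
U(V) = 10 + V (U(V) = V + 10 = 10 + V)
y(J, q) = 2*J*q (y(J, q) = J*q + J*q = 2*J*q)
d(k) = k*(-180 - 18*k) (d(k) = (2*(-9)*(10 + k))*k = (-180 - 18*k)*k = k*(-180 - 18*k))
(d(-22) + 37050)*(Q - 35942) = (-18*(-22)*(10 - 22) + 37050)*(-223 - 35942) = (-18*(-22)*(-12) + 37050)*(-36165) = (-4752 + 37050)*(-36165) = 32298*(-36165) = -1168057170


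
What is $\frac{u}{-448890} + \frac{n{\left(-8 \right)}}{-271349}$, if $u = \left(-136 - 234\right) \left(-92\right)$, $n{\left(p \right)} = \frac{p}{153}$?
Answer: $- \frac{3623627084}{47785372947} \approx -0.075831$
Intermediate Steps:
$n{\left(p \right)} = \frac{p}{153}$ ($n{\left(p \right)} = p \frac{1}{153} = \frac{p}{153}$)
$u = 34040$ ($u = \left(-370\right) \left(-92\right) = 34040$)
$\frac{u}{-448890} + \frac{n{\left(-8 \right)}}{-271349} = \frac{34040}{-448890} + \frac{\frac{1}{153} \left(-8\right)}{-271349} = 34040 \left(- \frac{1}{448890}\right) - - \frac{8}{41516397} = - \frac{3404}{44889} + \frac{8}{41516397} = - \frac{3623627084}{47785372947}$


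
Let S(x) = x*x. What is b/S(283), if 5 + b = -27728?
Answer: -27733/80089 ≈ -0.34628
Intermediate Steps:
S(x) = x²
b = -27733 (b = -5 - 27728 = -27733)
b/S(283) = -27733/(283²) = -27733/80089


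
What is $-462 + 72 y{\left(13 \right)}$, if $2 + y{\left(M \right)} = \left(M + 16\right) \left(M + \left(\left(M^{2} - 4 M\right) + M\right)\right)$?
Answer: $297978$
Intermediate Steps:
$y{\left(M \right)} = -2 + \left(16 + M\right) \left(M^{2} - 2 M\right)$ ($y{\left(M \right)} = -2 + \left(M + 16\right) \left(M + \left(\left(M^{2} - 4 M\right) + M\right)\right) = -2 + \left(16 + M\right) \left(M + \left(M^{2} - 3 M\right)\right) = -2 + \left(16 + M\right) \left(M^{2} - 2 M\right)$)
$-462 + 72 y{\left(13 \right)} = -462 + 72 \left(-2 + 13^{3} - 416 + 14 \cdot 13^{2}\right) = -462 + 72 \left(-2 + 2197 - 416 + 14 \cdot 169\right) = -462 + 72 \left(-2 + 2197 - 416 + 2366\right) = -462 + 72 \cdot 4145 = -462 + 298440 = 297978$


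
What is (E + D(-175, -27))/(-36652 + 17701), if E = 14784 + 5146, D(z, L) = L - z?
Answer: -20078/18951 ≈ -1.0595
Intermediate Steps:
E = 19930
(E + D(-175, -27))/(-36652 + 17701) = (19930 + (-27 - 1*(-175)))/(-36652 + 17701) = (19930 + (-27 + 175))/(-18951) = (19930 + 148)*(-1/18951) = 20078*(-1/18951) = -20078/18951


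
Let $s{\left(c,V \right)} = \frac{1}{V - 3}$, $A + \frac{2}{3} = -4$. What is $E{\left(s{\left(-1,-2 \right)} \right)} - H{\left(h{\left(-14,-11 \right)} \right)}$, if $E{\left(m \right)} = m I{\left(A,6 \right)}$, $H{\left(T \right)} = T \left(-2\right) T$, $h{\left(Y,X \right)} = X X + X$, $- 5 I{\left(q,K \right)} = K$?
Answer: $\frac{605006}{25} \approx 24200.0$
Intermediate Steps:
$A = - \frac{14}{3}$ ($A = - \frac{2}{3} - 4 = - \frac{14}{3} \approx -4.6667$)
$I{\left(q,K \right)} = - \frac{K}{5}$
$s{\left(c,V \right)} = \frac{1}{-3 + V}$
$h{\left(Y,X \right)} = X + X^{2}$ ($h{\left(Y,X \right)} = X^{2} + X = X + X^{2}$)
$H{\left(T \right)} = - 2 T^{2}$ ($H{\left(T \right)} = - 2 T T = - 2 T^{2}$)
$E{\left(m \right)} = - \frac{6 m}{5}$ ($E{\left(m \right)} = m \left(\left(- \frac{1}{5}\right) 6\right) = m \left(- \frac{6}{5}\right) = - \frac{6 m}{5}$)
$E{\left(s{\left(-1,-2 \right)} \right)} - H{\left(h{\left(-14,-11 \right)} \right)} = - \frac{6}{5 \left(-3 - 2\right)} - - 2 \left(- 11 \left(1 - 11\right)\right)^{2} = - \frac{6}{5 \left(-5\right)} - - 2 \left(\left(-11\right) \left(-10\right)\right)^{2} = \left(- \frac{6}{5}\right) \left(- \frac{1}{5}\right) - - 2 \cdot 110^{2} = \frac{6}{25} - \left(-2\right) 12100 = \frac{6}{25} - -24200 = \frac{6}{25} + 24200 = \frac{605006}{25}$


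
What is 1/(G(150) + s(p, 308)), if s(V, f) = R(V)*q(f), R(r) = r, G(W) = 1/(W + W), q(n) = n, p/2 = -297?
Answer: -300/54885599 ≈ -5.4659e-6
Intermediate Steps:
p = -594 (p = 2*(-297) = -594)
G(W) = 1/(2*W)
s(V, f) = V*f
1/(G(150) + s(p, 308)) = 1/((½)/150 - 594*308) = 1/((½)*(1/150) - 182952) = 1/(1/300 - 182952) = 1/(-54885599/300) = -300/54885599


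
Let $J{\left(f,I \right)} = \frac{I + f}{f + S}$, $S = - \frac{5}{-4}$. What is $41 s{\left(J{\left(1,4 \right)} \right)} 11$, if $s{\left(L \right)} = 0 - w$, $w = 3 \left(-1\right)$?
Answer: $1353$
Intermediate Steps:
$w = -3$
$S = \frac{5}{4}$ ($S = \left(-5\right) \left(- \frac{1}{4}\right) = \frac{5}{4} \approx 1.25$)
$J{\left(f,I \right)} = \frac{I + f}{\frac{5}{4} + f}$ ($J{\left(f,I \right)} = \frac{I + f}{f + \frac{5}{4}} = \frac{I + f}{\frac{5}{4} + f}$)
$s{\left(L \right)} = 3$ ($s{\left(L \right)} = 0 - -3 = 0 + 3 = 3$)
$41 s{\left(J{\left(1,4 \right)} \right)} 11 = 41 \cdot 3 \cdot 11 = 123 \cdot 11 = 1353$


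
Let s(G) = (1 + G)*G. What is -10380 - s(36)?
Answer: -11712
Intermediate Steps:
s(G) = G*(1 + G)
-10380 - s(36) = -10380 - 36*(1 + 36) = -10380 - 36*37 = -10380 - 1*1332 = -10380 - 1332 = -11712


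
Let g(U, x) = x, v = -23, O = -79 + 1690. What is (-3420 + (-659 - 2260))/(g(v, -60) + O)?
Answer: -2113/517 ≈ -4.0870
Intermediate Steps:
O = 1611
(-3420 + (-659 - 2260))/(g(v, -60) + O) = (-3420 + (-659 - 2260))/(-60 + 1611) = (-3420 - 2919)/1551 = -6339*1/1551 = -2113/517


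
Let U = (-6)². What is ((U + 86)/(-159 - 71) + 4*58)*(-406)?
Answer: -10807314/115 ≈ -93977.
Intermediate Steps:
U = 36
((U + 86)/(-159 - 71) + 4*58)*(-406) = ((36 + 86)/(-159 - 71) + 4*58)*(-406) = (122/(-230) + 232)*(-406) = (122*(-1/230) + 232)*(-406) = (-61/115 + 232)*(-406) = (26619/115)*(-406) = -10807314/115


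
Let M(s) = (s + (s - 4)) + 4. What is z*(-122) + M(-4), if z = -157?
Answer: 19146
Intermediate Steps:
M(s) = 2*s (M(s) = (s + (-4 + s)) + 4 = (-4 + 2*s) + 4 = 2*s)
z*(-122) + M(-4) = -157*(-122) + 2*(-4) = 19154 - 8 = 19146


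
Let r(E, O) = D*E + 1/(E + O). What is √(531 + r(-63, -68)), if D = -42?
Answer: √54520366/131 ≈ 56.365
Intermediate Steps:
r(E, O) = 1/(E + O) - 42*E (r(E, O) = -42*E + 1/(E + O) = 1/(E + O) - 42*E)
√(531 + r(-63, -68)) = √(531 + (1 - 42*(-63)² - 42*(-63)*(-68))/(-63 - 68)) = √(531 + (1 - 42*3969 - 179928)/(-131)) = √(531 - (1 - 166698 - 179928)/131) = √(531 - 1/131*(-346625)) = √(531 + 346625/131) = √(416186/131) = √54520366/131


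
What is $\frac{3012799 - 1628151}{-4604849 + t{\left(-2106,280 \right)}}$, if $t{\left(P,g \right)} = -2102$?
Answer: $- \frac{1384648}{4606951} \approx -0.30056$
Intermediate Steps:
$\frac{3012799 - 1628151}{-4604849 + t{\left(-2106,280 \right)}} = \frac{3012799 - 1628151}{-4604849 - 2102} = \frac{1384648}{-4606951} = 1384648 \left(- \frac{1}{4606951}\right) = - \frac{1384648}{4606951}$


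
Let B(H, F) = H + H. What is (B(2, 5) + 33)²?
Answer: 1369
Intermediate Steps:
B(H, F) = 2*H
(B(2, 5) + 33)² = (2*2 + 33)² = (4 + 33)² = 37² = 1369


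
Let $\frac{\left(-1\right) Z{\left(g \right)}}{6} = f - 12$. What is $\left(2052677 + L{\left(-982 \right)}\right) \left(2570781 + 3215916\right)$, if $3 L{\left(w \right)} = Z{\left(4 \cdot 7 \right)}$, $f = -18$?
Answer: $11878567039689$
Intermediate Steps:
$Z{\left(g \right)} = 180$ ($Z{\left(g \right)} = - 6 \left(-18 - 12\right) = \left(-6\right) \left(-30\right) = 180$)
$L{\left(w \right)} = 60$ ($L{\left(w \right)} = \frac{1}{3} \cdot 180 = 60$)
$\left(2052677 + L{\left(-982 \right)}\right) \left(2570781 + 3215916\right) = \left(2052677 + 60\right) \left(2570781 + 3215916\right) = 2052737 \cdot 5786697 = 11878567039689$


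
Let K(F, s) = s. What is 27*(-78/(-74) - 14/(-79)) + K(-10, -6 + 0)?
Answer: 79635/2923 ≈ 27.244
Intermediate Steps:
27*(-78/(-74) - 14/(-79)) + K(-10, -6 + 0) = 27*(-78/(-74) - 14/(-79)) + (-6 + 0) = 27*(-78*(-1/74) - 14*(-1/79)) - 6 = 27*(39/37 + 14/79) - 6 = 27*(3599/2923) - 6 = 97173/2923 - 6 = 79635/2923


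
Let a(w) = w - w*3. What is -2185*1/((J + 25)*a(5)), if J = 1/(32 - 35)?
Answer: 1311/148 ≈ 8.8581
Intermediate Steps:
a(w) = -2*w (a(w) = w - 3*w = -2*w)
J = -⅓ (J = 1/(-3) = -⅓ ≈ -0.33333)
-2185*1/((J + 25)*a(5)) = -2185*(-1/(10*(-⅓ + 25))) = -2185/((74/3)*(-10)) = -2185/(-740/3) = -2185*(-3/740) = 1311/148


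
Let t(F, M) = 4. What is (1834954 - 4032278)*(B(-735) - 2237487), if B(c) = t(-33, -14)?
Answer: 4916475095492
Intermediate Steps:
B(c) = 4
(1834954 - 4032278)*(B(-735) - 2237487) = (1834954 - 4032278)*(4 - 2237487) = -2197324*(-2237483) = 4916475095492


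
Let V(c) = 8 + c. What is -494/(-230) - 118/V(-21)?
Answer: 16781/1495 ≈ 11.225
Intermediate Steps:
-494/(-230) - 118/V(-21) = -494/(-230) - 118/(8 - 21) = -494*(-1/230) - 118/(-13) = 247/115 - 118*(-1/13) = 247/115 + 118/13 = 16781/1495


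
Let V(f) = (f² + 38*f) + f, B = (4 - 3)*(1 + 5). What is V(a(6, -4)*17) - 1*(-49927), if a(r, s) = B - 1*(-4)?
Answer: 85457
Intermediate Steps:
B = 6 (B = 1*6 = 6)
a(r, s) = 10 (a(r, s) = 6 - 1*(-4) = 6 + 4 = 10)
V(f) = f² + 39*f
V(a(6, -4)*17) - 1*(-49927) = (10*17)*(39 + 10*17) - 1*(-49927) = 170*(39 + 170) + 49927 = 170*209 + 49927 = 35530 + 49927 = 85457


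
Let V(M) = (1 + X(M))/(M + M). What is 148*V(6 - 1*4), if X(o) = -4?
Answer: -111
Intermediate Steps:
V(M) = -3/(2*M) (V(M) = (1 - 4)/(M + M) = -3*1/(2*M) = -3/(2*M))
148*V(6 - 1*4) = 148*(-3/(2*(6 - 1*4))) = 148*(-3/(2*(6 - 4))) = 148*(-3/2/2) = 148*(-3/2*½) = 148*(-¾) = -111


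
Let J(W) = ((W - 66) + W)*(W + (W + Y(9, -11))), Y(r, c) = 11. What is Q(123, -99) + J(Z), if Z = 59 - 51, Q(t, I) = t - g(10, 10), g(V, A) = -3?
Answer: -1224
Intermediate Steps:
Q(t, I) = 3 + t (Q(t, I) = t - 1*(-3) = t + 3 = 3 + t)
Z = 8
J(W) = (-66 + 2*W)*(11 + 2*W) (J(W) = ((W - 66) + W)*(W + (W + 11)) = ((-66 + W) + W)*(W + (11 + W)) = (-66 + 2*W)*(11 + 2*W))
Q(123, -99) + J(Z) = (3 + 123) + (-726 - 110*8 + 4*8**2) = 126 + (-726 - 880 + 4*64) = 126 + (-726 - 880 + 256) = 126 - 1350 = -1224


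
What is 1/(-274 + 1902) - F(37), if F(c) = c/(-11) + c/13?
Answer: 10965/21164 ≈ 0.51810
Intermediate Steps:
F(c) = -2*c/143 (F(c) = c*(-1/11) + c*(1/13) = -c/11 + c/13 = -2*c/143)
1/(-274 + 1902) - F(37) = 1/(-274 + 1902) - (-2)*37/143 = 1/1628 - 1*(-74/143) = 1/1628 + 74/143 = 10965/21164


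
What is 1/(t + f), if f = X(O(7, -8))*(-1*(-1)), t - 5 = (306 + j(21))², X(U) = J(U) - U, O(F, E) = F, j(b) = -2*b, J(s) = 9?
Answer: 1/69703 ≈ 1.4347e-5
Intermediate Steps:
X(U) = 9 - U
t = 69701 (t = 5 + (306 - 2*21)² = 5 + (306 - 42)² = 5 + 264² = 5 + 69696 = 69701)
f = 2 (f = (9 - 1*7)*(-1*(-1)) = (9 - 7)*1 = 2*1 = 2)
1/(t + f) = 1/(69701 + 2) = 1/69703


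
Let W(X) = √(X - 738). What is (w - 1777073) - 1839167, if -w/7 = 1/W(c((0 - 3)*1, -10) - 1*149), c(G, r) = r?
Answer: -3616240 + 7*I*√897/897 ≈ -3.6162e+6 + 0.23372*I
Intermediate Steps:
W(X) = √(-738 + X)
w = 7*I*√897/897 (w = -7/√(-738 + (-10 - 1*149)) = -7/√(-738 + (-10 - 149)) = -7/√(-738 - 159) = -7*(-I*√897/897) = -(-7)*I*√897/897 = 7*I*√897/897 ≈ 0.23372*I)
(w - 1777073) - 1839167 = (7*I*√897/897 - 1777073) - 1839167 = (-1777073 + 7*I*√897/897) - 1839167 = -3616240 + 7*I*√897/897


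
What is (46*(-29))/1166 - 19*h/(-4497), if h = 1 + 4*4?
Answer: -2811190/2621751 ≈ -1.0723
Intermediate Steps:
h = 17 (h = 1 + 16 = 17)
(46*(-29))/1166 - 19*h/(-4497) = (46*(-29))/1166 - 19*17/(-4497) = -1334*1/1166 - 323*(-1/4497) = -667/583 + 323/4497 = -2811190/2621751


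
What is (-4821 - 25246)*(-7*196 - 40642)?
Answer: 1263234938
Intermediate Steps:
(-4821 - 25246)*(-7*196 - 40642) = -30067*(-1372 - 40642) = -30067*(-42014) = 1263234938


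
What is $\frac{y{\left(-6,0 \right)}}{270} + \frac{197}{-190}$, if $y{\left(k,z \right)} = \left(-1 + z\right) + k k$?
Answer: $- \frac{2327}{2565} \approx -0.90721$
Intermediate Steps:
$y{\left(k,z \right)} = -1 + z + k^{2}$ ($y{\left(k,z \right)} = \left(-1 + z\right) + k^{2} = -1 + z + k^{2}$)
$\frac{y{\left(-6,0 \right)}}{270} + \frac{197}{-190} = \frac{-1 + 0 + \left(-6\right)^{2}}{270} + \frac{197}{-190} = \left(-1 + 0 + 36\right) \frac{1}{270} + 197 \left(- \frac{1}{190}\right) = 35 \cdot \frac{1}{270} - \frac{197}{190} = \frac{7}{54} - \frac{197}{190} = - \frac{2327}{2565}$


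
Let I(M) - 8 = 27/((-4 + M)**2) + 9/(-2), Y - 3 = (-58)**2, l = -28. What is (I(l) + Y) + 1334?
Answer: 4817435/1024 ≈ 4704.5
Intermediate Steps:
Y = 3367 (Y = 3 + (-58)**2 = 3 + 3364 = 3367)
I(M) = 7/2 + 27/(-4 + M)**2 (I(M) = 8 + (27/((-4 + M)**2) + 9/(-2)) = 8 + (27/(-4 + M)**2 + 9*(-1/2)) = 8 + (27/(-4 + M)**2 - 9/2) = 8 + (-9/2 + 27/(-4 + M)**2) = 7/2 + 27/(-4 + M)**2)
(I(l) + Y) + 1334 = ((7/2 + 27/(-4 - 28)**2) + 3367) + 1334 = ((7/2 + 27/(-32)**2) + 3367) + 1334 = ((7/2 + 27*(1/1024)) + 3367) + 1334 = ((7/2 + 27/1024) + 3367) + 1334 = (3611/1024 + 3367) + 1334 = 3451419/1024 + 1334 = 4817435/1024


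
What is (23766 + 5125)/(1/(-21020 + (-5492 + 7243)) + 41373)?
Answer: 556700679/797216336 ≈ 0.69831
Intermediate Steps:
(23766 + 5125)/(1/(-21020 + (-5492 + 7243)) + 41373) = 28891/(1/(-21020 + 1751) + 41373) = 28891/(1/(-19269) + 41373) = 28891/(-1/19269 + 41373) = 28891/(797216336/19269) = 28891*(19269/797216336) = 556700679/797216336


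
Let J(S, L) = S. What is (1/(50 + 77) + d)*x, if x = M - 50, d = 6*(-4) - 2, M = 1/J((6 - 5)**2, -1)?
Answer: 161749/127 ≈ 1273.6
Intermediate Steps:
M = 1 (M = 1/((6 - 5)**2) = 1/(1**2) = 1/1 = 1)
d = -26 (d = -24 - 2 = -26)
x = -49 (x = 1 - 50 = -49)
(1/(50 + 77) + d)*x = (1/(50 + 77) - 26)*(-49) = (1/127 - 26)*(-49) = -3301/127*(-49) = 161749/127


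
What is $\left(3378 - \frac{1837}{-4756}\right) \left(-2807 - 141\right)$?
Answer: $- \frac{11841824885}{1189} \approx -9.9595 \cdot 10^{6}$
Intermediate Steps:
$\left(3378 - \frac{1837}{-4756}\right) \left(-2807 - 141\right) = \left(3378 - - \frac{1837}{4756}\right) \left(-2948\right) = \left(3378 + \frac{1837}{4756}\right) \left(-2948\right) = \frac{16067605}{4756} \left(-2948\right) = - \frac{11841824885}{1189}$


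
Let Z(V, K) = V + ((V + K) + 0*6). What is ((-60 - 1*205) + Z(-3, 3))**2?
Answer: 71824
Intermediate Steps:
Z(V, K) = K + 2*V (Z(V, K) = V + ((K + V) + 0) = V + (K + V) = K + 2*V)
((-60 - 1*205) + Z(-3, 3))**2 = ((-60 - 1*205) + (3 + 2*(-3)))**2 = ((-60 - 205) + (3 - 6))**2 = (-265 - 3)**2 = (-268)**2 = 71824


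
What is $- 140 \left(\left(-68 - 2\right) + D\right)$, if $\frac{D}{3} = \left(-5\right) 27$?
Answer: $66500$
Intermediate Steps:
$D = -405$ ($D = 3 \left(\left(-5\right) 27\right) = 3 \left(-135\right) = -405$)
$- 140 \left(\left(-68 - 2\right) + D\right) = - 140 \left(\left(-68 - 2\right) - 405\right) = - 140 \left(-70 - 405\right) = \left(-140\right) \left(-475\right) = 66500$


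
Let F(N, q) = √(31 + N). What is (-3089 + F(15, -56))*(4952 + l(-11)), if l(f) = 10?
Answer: -15327618 + 4962*√46 ≈ -1.5294e+7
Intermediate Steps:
(-3089 + F(15, -56))*(4952 + l(-11)) = (-3089 + √(31 + 15))*(4952 + 10) = (-3089 + √46)*4962 = -15327618 + 4962*√46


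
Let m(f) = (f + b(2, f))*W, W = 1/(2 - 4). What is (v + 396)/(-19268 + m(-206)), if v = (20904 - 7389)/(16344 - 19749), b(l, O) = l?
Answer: -12713/621526 ≈ -0.020454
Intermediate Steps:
W = -½ (W = 1/(-2) = -½ ≈ -0.50000)
v = -901/227 (v = 13515/(-3405) = 13515*(-1/3405) = -901/227 ≈ -3.9692)
m(f) = -1 - f/2 (m(f) = (f + 2)*(-½) = (2 + f)*(-½) = -1 - f/2)
(v + 396)/(-19268 + m(-206)) = (-901/227 + 396)/(-19268 + (-1 - ½*(-206))) = 88991/(227*(-19268 + (-1 + 103))) = 88991/(227*(-19268 + 102)) = (88991/227)/(-19166) = (88991/227)*(-1/19166) = -12713/621526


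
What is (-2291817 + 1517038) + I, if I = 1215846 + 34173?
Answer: 475240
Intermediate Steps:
I = 1250019
(-2291817 + 1517038) + I = (-2291817 + 1517038) + 1250019 = -774779 + 1250019 = 475240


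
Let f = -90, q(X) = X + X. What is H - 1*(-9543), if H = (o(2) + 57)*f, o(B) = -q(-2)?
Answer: 4053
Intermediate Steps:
q(X) = 2*X
o(B) = 4 (o(B) = -2*(-2) = -1*(-4) = 4)
H = -5490 (H = (4 + 57)*(-90) = 61*(-90) = -5490)
H - 1*(-9543) = -5490 - 1*(-9543) = -5490 + 9543 = 4053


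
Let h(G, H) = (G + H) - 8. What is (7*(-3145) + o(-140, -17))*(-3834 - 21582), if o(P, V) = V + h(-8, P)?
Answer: 563930208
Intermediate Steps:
h(G, H) = -8 + G + H
o(P, V) = -16 + P + V (o(P, V) = V + (-8 - 8 + P) = V + (-16 + P) = -16 + P + V)
(7*(-3145) + o(-140, -17))*(-3834 - 21582) = (7*(-3145) + (-16 - 140 - 17))*(-3834 - 21582) = (-22015 - 173)*(-25416) = -22188*(-25416) = 563930208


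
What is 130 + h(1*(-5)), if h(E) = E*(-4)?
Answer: 150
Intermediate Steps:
h(E) = -4*E
130 + h(1*(-5)) = 130 - 4*(-5) = 130 + 20 = 150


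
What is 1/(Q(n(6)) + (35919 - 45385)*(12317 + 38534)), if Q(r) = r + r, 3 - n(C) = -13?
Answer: -1/481355534 ≈ -2.0775e-9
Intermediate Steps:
n(C) = 16 (n(C) = 3 - 1*(-13) = 3 + 13 = 16)
Q(r) = 2*r
1/(Q(n(6)) + (35919 - 45385)*(12317 + 38534)) = 1/(2*16 + (35919 - 45385)*(12317 + 38534)) = 1/(32 - 9466*50851) = 1/(32 - 481355566) = 1/(-481355534) = -1/481355534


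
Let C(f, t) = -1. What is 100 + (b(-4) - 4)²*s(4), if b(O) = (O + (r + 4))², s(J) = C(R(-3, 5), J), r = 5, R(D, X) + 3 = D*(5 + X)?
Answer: -341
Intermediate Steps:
R(D, X) = -3 + D*(5 + X)
s(J) = -1
b(O) = (9 + O)² (b(O) = (O + (5 + 4))² = (O + 9)² = (9 + O)²)
100 + (b(-4) - 4)²*s(4) = 100 + ((9 - 4)² - 4)²*(-1) = 100 + (5² - 4)²*(-1) = 100 + (25 - 4)²*(-1) = 100 + 21²*(-1) = 100 + 441*(-1) = 100 - 441 = -341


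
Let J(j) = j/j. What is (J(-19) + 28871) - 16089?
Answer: 12783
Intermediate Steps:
J(j) = 1
(J(-19) + 28871) - 16089 = (1 + 28871) - 16089 = 28872 - 16089 = 12783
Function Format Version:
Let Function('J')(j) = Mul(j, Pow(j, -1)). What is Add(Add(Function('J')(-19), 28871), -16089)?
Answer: 12783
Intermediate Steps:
Function('J')(j) = 1
Add(Add(Function('J')(-19), 28871), -16089) = Add(Add(1, 28871), -16089) = Add(28872, -16089) = 12783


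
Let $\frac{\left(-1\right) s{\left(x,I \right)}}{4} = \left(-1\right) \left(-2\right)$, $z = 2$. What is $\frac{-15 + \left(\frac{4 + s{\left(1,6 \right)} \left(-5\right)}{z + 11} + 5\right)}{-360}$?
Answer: $\frac{43}{2340} \approx 0.018376$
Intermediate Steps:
$s{\left(x,I \right)} = -8$ ($s{\left(x,I \right)} = - 4 \left(\left(-1\right) \left(-2\right)\right) = \left(-4\right) 2 = -8$)
$\frac{-15 + \left(\frac{4 + s{\left(1,6 \right)} \left(-5\right)}{z + 11} + 5\right)}{-360} = \frac{-15 + \left(\frac{4 - -40}{2 + 11} + 5\right)}{-360} = \left(-15 + \left(\frac{4 + 40}{13} + 5\right)\right) \left(- \frac{1}{360}\right) = \left(-15 + \left(\frac{1}{13} \cdot 44 + 5\right)\right) \left(- \frac{1}{360}\right) = \left(-15 + \left(\frac{44}{13} + 5\right)\right) \left(- \frac{1}{360}\right) = \left(-15 + \frac{109}{13}\right) \left(- \frac{1}{360}\right) = \left(- \frac{86}{13}\right) \left(- \frac{1}{360}\right) = \frac{43}{2340}$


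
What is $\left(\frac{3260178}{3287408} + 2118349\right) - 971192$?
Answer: $\frac{1885588179617}{1643704} \approx 1.1472 \cdot 10^{6}$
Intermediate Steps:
$\left(\frac{3260178}{3287408} + 2118349\right) - 971192 = \left(3260178 \cdot \frac{1}{3287408} + 2118349\right) - 971192 = \left(\frac{1630089}{1643704} + 2118349\right) - 971192 = \frac{3481940354785}{1643704} - 971192 = \frac{1885588179617}{1643704}$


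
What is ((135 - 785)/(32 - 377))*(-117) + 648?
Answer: 9834/23 ≈ 427.57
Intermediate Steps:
((135 - 785)/(32 - 377))*(-117) + 648 = -650/(-345)*(-117) + 648 = -650*(-1/345)*(-117) + 648 = (130/69)*(-117) + 648 = -5070/23 + 648 = 9834/23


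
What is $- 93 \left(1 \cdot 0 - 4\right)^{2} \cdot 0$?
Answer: $0$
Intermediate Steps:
$- 93 \left(1 \cdot 0 - 4\right)^{2} \cdot 0 = - 93 \left(0 - 4\right)^{2} \cdot 0 = - 93 \left(-4\right)^{2} \cdot 0 = - 93 \cdot 16 \cdot 0 = \left(-93\right) 0 = 0$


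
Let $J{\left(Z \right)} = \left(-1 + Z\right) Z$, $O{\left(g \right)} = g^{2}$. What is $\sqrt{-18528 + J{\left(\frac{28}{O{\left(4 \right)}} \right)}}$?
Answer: $\frac{i \sqrt{296427}}{4} \approx 136.11 i$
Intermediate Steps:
$J{\left(Z \right)} = Z \left(-1 + Z\right)$
$\sqrt{-18528 + J{\left(\frac{28}{O{\left(4 \right)}} \right)}} = \sqrt{-18528 + \frac{28}{4^{2}} \left(-1 + \frac{28}{4^{2}}\right)} = \sqrt{-18528 + \frac{28}{16} \left(-1 + \frac{28}{16}\right)} = \sqrt{-18528 + 28 \cdot \frac{1}{16} \left(-1 + 28 \cdot \frac{1}{16}\right)} = \sqrt{-18528 + \frac{7 \left(-1 + \frac{7}{4}\right)}{4}} = \sqrt{-18528 + \frac{7}{4} \cdot \frac{3}{4}} = \sqrt{-18528 + \frac{21}{16}} = \sqrt{- \frac{296427}{16}} = \frac{i \sqrt{296427}}{4}$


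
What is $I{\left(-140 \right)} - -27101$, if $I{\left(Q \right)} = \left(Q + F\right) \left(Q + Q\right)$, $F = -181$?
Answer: $116981$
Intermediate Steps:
$I{\left(Q \right)} = 2 Q \left(-181 + Q\right)$ ($I{\left(Q \right)} = \left(Q - 181\right) \left(Q + Q\right) = \left(-181 + Q\right) 2 Q = 2 Q \left(-181 + Q\right)$)
$I{\left(-140 \right)} - -27101 = 2 \left(-140\right) \left(-181 - 140\right) - -27101 = 2 \left(-140\right) \left(-321\right) + 27101 = 89880 + 27101 = 116981$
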